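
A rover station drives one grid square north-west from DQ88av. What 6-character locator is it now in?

Longitude subsquare a = 0; −1 → -1, wraps to 23 = x, carry into square.
Longitude square 8; −1 → 7.
Latitude subsquare v = 21; +1 → 22 = w.

DQ78xw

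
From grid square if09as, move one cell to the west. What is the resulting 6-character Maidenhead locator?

HF99xs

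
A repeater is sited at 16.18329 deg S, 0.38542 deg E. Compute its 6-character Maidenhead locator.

Shift to the Maidenhead origin (180°W, 90°S): lon 180.3854, lat 73.8167.
Field (20°×10°, letters A–R): 180.3854/20 → 9 → J, 73.8167/10 → 7 → H; chars JH.
Square (2°×1°, digits 0–9): 0.3854/2 → 0, 3.8167/1 → 3; chars 03.
Subsquare (5′×2.5′, letters a–x): 0.3854/0.0833333 → 4 → e, 0.8167/0.0416667 → 19 → t; chars et.

JH03et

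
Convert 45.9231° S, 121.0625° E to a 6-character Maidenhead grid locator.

PE04mb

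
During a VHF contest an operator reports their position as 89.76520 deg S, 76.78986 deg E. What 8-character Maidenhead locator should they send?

Add 180° to longitude and 90° to latitude: 256.78986, 0.23480.
Field: 256.78986/20 → 12 → M, 0.23480/10 → 0 → A; chars MA.
Square: 16.78986/2 → 8, 0.23480/1 → 0; chars 80.
Subsquare: 0.78986/0.0833333 → 9 → j, 0.23480/0.0416667 → 5 → f; chars jf.
Extended square: 0.03986/0.00833333 → 4, 0.02647/0.00416667 → 6; chars 46.

MA80jf46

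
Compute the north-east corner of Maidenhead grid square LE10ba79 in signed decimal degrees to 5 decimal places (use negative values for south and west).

Field L=11, E=4: +11·20° lon, +4·10° lat → SW at lon 40°, lat -50°.
Square 1, 0: +1·2° lon, +0·1° lat → SW at lon 42°, lat -50°.
Subsquare b=1, a=0: +1·0.0833333° lon, +0·0.0416667° lat → SW at lon 42.0833°, lat -50°.
Extended square 7, 9: +7·0.00833333° lon, +9·0.00416667° lat → SW at lon 42.1417°, lat -49.9625°.
Cell spans 0.00833333° lon × 0.00416667° lat. NE corner is SW corner plus one full cell.
latitude -49.95833, longitude 42.15000.

-49.95833, 42.15000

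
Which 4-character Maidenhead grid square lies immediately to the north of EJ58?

EJ59

Latitude square 8; +1 → 9.
The longitude characters are unchanged.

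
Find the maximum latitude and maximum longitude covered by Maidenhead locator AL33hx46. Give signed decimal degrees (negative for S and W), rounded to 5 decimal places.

23.98750, -173.37500

Field A=0, L=11: +0·20° lon, +11·10° lat → SW at lon -180°, lat 20°.
Square 3, 3: +3·2° lon, +3·1° lat → SW at lon -174°, lat 23°.
Subsquare h=7, x=23: +7·0.0833333° lon, +23·0.0416667° lat → SW at lon -173.417°, lat 23.9583°.
Extended square 4, 6: +4·0.00833333° lon, +6·0.00416667° lat → SW at lon -173.383°, lat 23.9833°.
Cell spans 0.00833333° lon × 0.00416667° lat. NE corner is SW corner plus one full cell.
latitude 23.98750, longitude -173.37500.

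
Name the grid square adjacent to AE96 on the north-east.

Longitude square 9; +1 → 10, wraps to 0, carry into field.
Longitude field A = 0; +1 → 1 = B.
Latitude square 6; +1 → 7.

BE07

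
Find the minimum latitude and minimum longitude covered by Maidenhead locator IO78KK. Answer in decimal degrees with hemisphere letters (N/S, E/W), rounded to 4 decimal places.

58.4167° N, 5.1667° W

Field I=8, O=14: +8·20° lon, +14·10° lat → SW at lon -20°, lat 50°.
Square 7, 8: +7·2° lon, +8·1° lat → SW at lon -6°, lat 58°.
Subsquare k=10, k=10: +10·0.0833333° lon, +10·0.0416667° lat → SW at lon -5.16667°, lat 58.4167°.
latitude 58.4167° N, longitude 5.1667° W.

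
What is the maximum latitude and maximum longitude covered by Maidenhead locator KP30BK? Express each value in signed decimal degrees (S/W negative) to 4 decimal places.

60.4583, 26.1667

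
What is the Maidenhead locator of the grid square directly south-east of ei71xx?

EI81aw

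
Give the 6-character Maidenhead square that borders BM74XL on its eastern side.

BM84al

Longitude subsquare x = 23; +1 → 24, wraps to 0 = a, carry into square.
Longitude square 7; +1 → 8.
The latitude characters are unchanged.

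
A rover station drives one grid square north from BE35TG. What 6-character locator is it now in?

BE35th

Latitude subsquare g = 6; +1 → 7 = h.
The longitude characters are unchanged.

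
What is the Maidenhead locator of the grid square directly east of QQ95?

RQ05

Longitude square 9; +1 → 10, wraps to 0, carry into field.
Longitude field Q = 16; +1 → 17 = R.
The latitude characters are unchanged.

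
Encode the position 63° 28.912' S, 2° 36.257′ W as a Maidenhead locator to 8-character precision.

IC86qm74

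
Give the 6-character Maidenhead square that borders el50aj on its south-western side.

EL40xi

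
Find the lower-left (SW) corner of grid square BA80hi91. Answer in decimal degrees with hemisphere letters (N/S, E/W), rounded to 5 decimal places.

Field B=1, A=0: +1·20° lon, +0·10° lat → SW at lon -160°, lat -90°.
Square 8, 0: +8·2° lon, +0·1° lat → SW at lon -144°, lat -90°.
Subsquare h=7, i=8: +7·0.0833333° lon, +8·0.0416667° lat → SW at lon -143.417°, lat -89.6667°.
Extended square 9, 1: +9·0.00833333° lon, +1·0.00416667° lat → SW at lon -143.342°, lat -89.6625°.
latitude 89.66250° S, longitude 143.34167° W.

89.66250° S, 143.34167° W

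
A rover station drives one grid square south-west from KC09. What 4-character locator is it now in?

Longitude square 0; −1 → -1, wraps to 9, carry into field.
Longitude field K = 10; −1 → 9 = J.
Latitude square 9; −1 → 8.

JC98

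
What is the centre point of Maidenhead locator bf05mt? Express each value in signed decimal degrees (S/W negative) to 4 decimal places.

Field B=1, F=5: +1·20° lon, +5·10° lat → SW at lon -160°, lat -40°.
Square 0, 5: +0·2° lon, +5·1° lat → SW at lon -160°, lat -35°.
Subsquare m=12, t=19: +12·0.0833333° lon, +19·0.0416667° lat → SW at lon -159°, lat -34.2083°.
Cell spans 0.0833333° lon × 0.0416667° lat. Centre is SW corner plus half of each.
latitude -34.1875, longitude -158.9583.

-34.1875, -158.9583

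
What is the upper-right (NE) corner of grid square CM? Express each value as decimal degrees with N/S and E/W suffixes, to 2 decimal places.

Field C=2, M=12: +2·20° lon, +12·10° lat → SW at lon -140°, lat 30°.
Cell spans 20° lon × 10° lat. NE corner is SW corner plus one full cell.
latitude 40.00° N, longitude 120.00° W.

40.00° N, 120.00° W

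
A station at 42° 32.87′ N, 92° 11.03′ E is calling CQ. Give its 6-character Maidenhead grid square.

NN62cn

Offset from 180°W / 90°S: lon 272.1838°, lat 132.5478°.
Field: lon ⌊272.1838/20⌋ = 13 → N; lat ⌊132.5478/10⌋ = 13 → N.
Square: lon ⌊12.1838/2⌋ = 6; lat ⌊2.5478/1⌋ = 2.
Subsquare: lon ⌊0.1838/0.0833333⌋ = 2 → c; lat ⌊0.5478/0.0416667⌋ = 13 → n.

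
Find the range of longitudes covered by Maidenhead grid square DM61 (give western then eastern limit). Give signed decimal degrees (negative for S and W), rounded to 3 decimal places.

-108.000, -106.000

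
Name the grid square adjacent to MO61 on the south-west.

MO50

Longitude square 6; −1 → 5.
Latitude square 1; −1 → 0.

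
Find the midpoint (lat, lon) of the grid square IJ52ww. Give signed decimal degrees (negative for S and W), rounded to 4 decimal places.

Field I=8, J=9: +8·20° lon, +9·10° lat → SW at lon -20°, lat 0°.
Square 5, 2: +5·2° lon, +2·1° lat → SW at lon -10°, lat 2°.
Subsquare w=22, w=22: +22·0.0833333° lon, +22·0.0416667° lat → SW at lon -8.16667°, lat 2.91667°.
Cell spans 0.0833333° lon × 0.0416667° lat. Centre is SW corner plus half of each.
latitude 2.9375, longitude -8.1250.

2.9375, -8.1250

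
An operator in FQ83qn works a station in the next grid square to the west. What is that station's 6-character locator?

Longitude subsquare q = 16; −1 → 15 = p.
The latitude characters are unchanged.

FQ83pn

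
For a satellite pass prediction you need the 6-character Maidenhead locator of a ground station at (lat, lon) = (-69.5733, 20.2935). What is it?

Add 180° to longitude and 90° to latitude: 200.2935, 20.4267.
Field: lon ⌊200.2935/20⌋ = 10 → K; lat ⌊20.4267/10⌋ = 2 → C.
Square: lon ⌊0.2935/2⌋ = 0; lat ⌊0.4267/1⌋ = 0.
Subsquare: lon ⌊0.2935/0.0833333⌋ = 3 → d; lat ⌊0.4267/0.0416667⌋ = 10 → k.

KC00dk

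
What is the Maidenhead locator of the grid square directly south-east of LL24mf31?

LL24mf40

Longitude extended square 3; +1 → 4.
Latitude extended square 1; −1 → 0.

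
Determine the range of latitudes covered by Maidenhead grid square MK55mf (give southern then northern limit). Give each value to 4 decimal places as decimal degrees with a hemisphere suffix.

Field M=12, K=10: +12·20° lon, +10·10° lat → SW at lon 60°, lat 10°.
Square 5, 5: +5·2° lon, +5·1° lat → SW at lon 70°, lat 15°.
Subsquare m=12, f=5: +12·0.0833333° lon, +5·0.0416667° lat → SW at lon 71°, lat 15.2083°.
Cell spans 0.0833333° lon × 0.0416667° lat.
south 15.2083° N, north 15.2500° N.

15.2083° N, 15.2500° N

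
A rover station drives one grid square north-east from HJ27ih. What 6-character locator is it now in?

Longitude subsquare i = 8; +1 → 9 = j.
Latitude subsquare h = 7; +1 → 8 = i.

HJ27ji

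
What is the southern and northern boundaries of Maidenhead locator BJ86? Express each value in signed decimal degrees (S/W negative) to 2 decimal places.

Field B=1, J=9: +1·20° lon, +9·10° lat → SW at lon -160°, lat 0°.
Square 8, 6: +8·2° lon, +6·1° lat → SW at lon -144°, lat 6°.
Cell spans 2° lon × 1° lat.
south 6.00, north 7.00.

6.00, 7.00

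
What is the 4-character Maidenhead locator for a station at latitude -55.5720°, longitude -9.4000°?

Shift to the Maidenhead origin (180°W, 90°S): lon 170.60, lat 34.43.
Field: 170.60/20 → 8 → I, 34.43/10 → 3 → D; chars ID.
Square: 10.60/2 → 5, 4.43/1 → 4; chars 54.

ID54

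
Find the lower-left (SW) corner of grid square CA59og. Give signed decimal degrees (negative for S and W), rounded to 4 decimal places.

Field C=2, A=0: +2·20° lon, +0·10° lat → SW at lon -140°, lat -90°.
Square 5, 9: +5·2° lon, +9·1° lat → SW at lon -130°, lat -81°.
Subsquare o=14, g=6: +14·0.0833333° lon, +6·0.0416667° lat → SW at lon -128.833°, lat -80.75°.
latitude -80.7500, longitude -128.8333.

-80.7500, -128.8333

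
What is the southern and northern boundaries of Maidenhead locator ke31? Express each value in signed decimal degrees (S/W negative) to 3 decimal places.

-49.000, -48.000

Field K=10, E=4: +10·20° lon, +4·10° lat → SW at lon 20°, lat -50°.
Square 3, 1: +3·2° lon, +1·1° lat → SW at lon 26°, lat -49°.
Cell spans 2° lon × 1° lat.
south -49.000, north -48.000.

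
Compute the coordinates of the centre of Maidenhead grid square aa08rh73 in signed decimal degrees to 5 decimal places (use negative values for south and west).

-81.69375, -178.52083

Field A=0, A=0: +0·20° lon, +0·10° lat → SW at lon -180°, lat -90°.
Square 0, 8: +0·2° lon, +8·1° lat → SW at lon -180°, lat -82°.
Subsquare r=17, h=7: +17·0.0833333° lon, +7·0.0416667° lat → SW at lon -178.583°, lat -81.7083°.
Extended square 7, 3: +7·0.00833333° lon, +3·0.00416667° lat → SW at lon -178.525°, lat -81.6958°.
Cell spans 0.00833333° lon × 0.00416667° lat. Centre is SW corner plus half of each.
latitude -81.69375, longitude -178.52083.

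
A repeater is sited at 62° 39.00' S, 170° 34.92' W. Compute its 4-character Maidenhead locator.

AC47

Offset from 180°W / 90°S: lon 9.42°, lat 27.35°.
Field: lon ⌊9.42/20⌋ = 0 → A; lat ⌊27.35/10⌋ = 2 → C.
Square: lon ⌊9.42/2⌋ = 4; lat ⌊7.35/1⌋ = 7.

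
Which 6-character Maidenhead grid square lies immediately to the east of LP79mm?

Longitude subsquare m = 12; +1 → 13 = n.
The latitude characters are unchanged.

LP79nm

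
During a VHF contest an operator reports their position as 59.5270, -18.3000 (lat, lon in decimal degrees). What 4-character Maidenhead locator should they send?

Shift to the Maidenhead origin (180°W, 90°S): lon 161.70, lat 149.53.
Field (20°×10°, letters A–R): 161.70/20 → 8 → I, 149.53/10 → 14 → O; chars IO.
Square (2°×1°, digits 0–9): 1.70/2 → 0, 9.53/1 → 9; chars 09.

IO09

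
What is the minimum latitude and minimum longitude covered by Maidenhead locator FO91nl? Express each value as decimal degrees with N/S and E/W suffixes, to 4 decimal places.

51.4583° N, 60.9167° W

Field F=5, O=14: +5·20° lon, +14·10° lat → SW at lon -80°, lat 50°.
Square 9, 1: +9·2° lon, +1·1° lat → SW at lon -62°, lat 51°.
Subsquare n=13, l=11: +13·0.0833333° lon, +11·0.0416667° lat → SW at lon -60.9167°, lat 51.4583°.
latitude 51.4583° N, longitude 60.9167° W.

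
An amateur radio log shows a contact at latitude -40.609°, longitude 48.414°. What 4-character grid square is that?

LE49

Offset from 180°W / 90°S: lon 228.41°, lat 49.39°.
Field: 228.41/20 → 11 → L, 49.39/10 → 4 → E; chars LE.
Square: 8.41/2 → 4, 9.39/1 → 9; chars 49.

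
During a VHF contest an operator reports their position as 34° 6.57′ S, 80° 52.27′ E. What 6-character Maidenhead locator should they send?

NF05kv

Shift to the Maidenhead origin (180°W, 90°S): lon 260.8712, lat 55.8905.
Field: 260.8712/20 → 13 → N, 55.8905/10 → 5 → F; chars NF.
Square: 0.8712/2 → 0, 5.8905/1 → 5; chars 05.
Subsquare: 0.8712/0.0833333 → 10 → k, 0.8905/0.0416667 → 21 → v; chars kv.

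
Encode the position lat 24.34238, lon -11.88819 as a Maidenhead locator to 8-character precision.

IL44bi32

Offset from 180°W / 90°S: lon 168.11181°, lat 114.34238°.
Field: lon ⌊168.11181/20⌋ = 8 → I; lat ⌊114.34238/10⌋ = 11 → L.
Square: lon ⌊8.11181/2⌋ = 4; lat ⌊4.34238/1⌋ = 4.
Subsquare: lon ⌊0.11181/0.0833333⌋ = 1 → b; lat ⌊0.34238/0.0416667⌋ = 8 → i.
Extended square: lon ⌊0.02848/0.00833333⌋ = 3; lat ⌊0.00905/0.00416667⌋ = 2.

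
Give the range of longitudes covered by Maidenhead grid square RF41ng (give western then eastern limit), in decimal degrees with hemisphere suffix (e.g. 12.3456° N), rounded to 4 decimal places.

169.0833° E, 169.1667° E

Field R=17, F=5: +17·20° lon, +5·10° lat → SW at lon 160°, lat -40°.
Square 4, 1: +4·2° lon, +1·1° lat → SW at lon 168°, lat -39°.
Subsquare n=13, g=6: +13·0.0833333° lon, +6·0.0416667° lat → SW at lon 169.083°, lat -38.75°.
Cell spans 0.0833333° lon × 0.0416667° lat.
west 169.0833° E, east 169.1667° E.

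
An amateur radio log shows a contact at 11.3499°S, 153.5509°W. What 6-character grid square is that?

Offset from 180°W / 90°S: lon 26.4491°, lat 78.6501°.
Field: lon ⌊26.4491/20⌋ = 1 → B; lat ⌊78.6501/10⌋ = 7 → H.
Square: lon ⌊6.4491/2⌋ = 3; lat ⌊8.6501/1⌋ = 8.
Subsquare: lon ⌊0.4491/0.0833333⌋ = 5 → f; lat ⌊0.6501/0.0416667⌋ = 15 → p.

BH38fp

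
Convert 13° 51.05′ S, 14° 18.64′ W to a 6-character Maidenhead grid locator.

IH26ud

Shift to the Maidenhead origin (180°W, 90°S): lon 165.6893, lat 76.1492.
Field: 165.6893/20 → 8 → I, 76.1492/10 → 7 → H; chars IH.
Square: 5.6893/2 → 2, 6.1492/1 → 6; chars 26.
Subsquare: 1.6893/0.0833333 → 20 → u, 0.1492/0.0416667 → 3 → d; chars ud.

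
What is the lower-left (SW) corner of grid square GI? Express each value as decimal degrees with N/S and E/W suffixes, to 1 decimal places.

Field G=6, I=8: +6·20° lon, +8·10° lat → SW at lon -60°, lat -10°.
latitude 10.0° S, longitude 60.0° W.

10.0° S, 60.0° W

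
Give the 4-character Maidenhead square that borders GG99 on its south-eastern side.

HG08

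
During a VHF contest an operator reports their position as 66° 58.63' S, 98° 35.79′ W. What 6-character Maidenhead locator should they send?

EC03qa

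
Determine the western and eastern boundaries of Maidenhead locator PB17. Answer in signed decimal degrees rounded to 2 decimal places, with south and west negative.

122.00, 124.00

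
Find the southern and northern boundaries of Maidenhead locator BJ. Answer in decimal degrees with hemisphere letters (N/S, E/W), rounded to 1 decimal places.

0.0° N, 10.0° N

Field B=1, J=9: +1·20° lon, +9·10° lat → SW at lon -160°, lat 0°.
Cell spans 20° lon × 10° lat.
south 0.0° N, north 10.0° N.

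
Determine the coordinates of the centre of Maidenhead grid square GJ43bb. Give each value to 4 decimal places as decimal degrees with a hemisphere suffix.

3.0625° N, 51.8750° W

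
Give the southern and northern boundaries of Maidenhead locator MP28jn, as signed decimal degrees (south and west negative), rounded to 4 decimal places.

68.5417, 68.5833

Field M=12, P=15: +12·20° lon, +15·10° lat → SW at lon 60°, lat 60°.
Square 2, 8: +2·2° lon, +8·1° lat → SW at lon 64°, lat 68°.
Subsquare j=9, n=13: +9·0.0833333° lon, +13·0.0416667° lat → SW at lon 64.75°, lat 68.5417°.
Cell spans 0.0833333° lon × 0.0416667° lat.
south 68.5417, north 68.5833.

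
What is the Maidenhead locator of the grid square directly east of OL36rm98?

OL36sm08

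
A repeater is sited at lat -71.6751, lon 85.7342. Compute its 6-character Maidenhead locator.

Offset from 180°W / 90°S: lon 265.7342°, lat 18.3249°.
Field: 265.7342/20 → 13 → N, 18.3249/10 → 1 → B; chars NB.
Square: 5.7342/2 → 2, 8.3249/1 → 8; chars 28.
Subsquare: 1.7342/0.0833333 → 20 → u, 0.3249/0.0416667 → 7 → h; chars uh.

NB28uh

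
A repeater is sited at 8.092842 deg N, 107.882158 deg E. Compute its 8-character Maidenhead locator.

OJ38wc52

Offset from 180°W / 90°S: lon 287.88216°, lat 98.09284°.
Field: 287.88216/20 → 14 → O, 98.09284/10 → 9 → J; chars OJ.
Square: 7.88216/2 → 3, 8.09284/1 → 8; chars 38.
Subsquare: 1.88216/0.0833333 → 22 → w, 0.09284/0.0416667 → 2 → c; chars wc.
Extended square: 0.04882/0.00833333 → 5, 0.00951/0.00416667 → 2; chars 52.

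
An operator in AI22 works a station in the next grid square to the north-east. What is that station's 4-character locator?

AI33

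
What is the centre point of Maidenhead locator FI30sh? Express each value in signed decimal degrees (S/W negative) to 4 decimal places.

-9.6875, -72.4583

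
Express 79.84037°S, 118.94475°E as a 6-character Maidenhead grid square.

Shift to the Maidenhead origin (180°W, 90°S): lon 298.9447, lat 10.1596.
Field (20°×10°, letters A–R): 298.9447/20 → 14 → O, 10.1596/10 → 1 → B; chars OB.
Square (2°×1°, digits 0–9): 18.9447/2 → 9, 0.1596/1 → 0; chars 90.
Subsquare (5′×2.5′, letters a–x): 0.9447/0.0833333 → 11 → l, 0.1596/0.0416667 → 3 → d; chars ld.

OB90ld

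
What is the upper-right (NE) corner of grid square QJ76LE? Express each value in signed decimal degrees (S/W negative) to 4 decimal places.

Field Q=16, J=9: +16·20° lon, +9·10° lat → SW at lon 140°, lat 0°.
Square 7, 6: +7·2° lon, +6·1° lat → SW at lon 154°, lat 6°.
Subsquare l=11, e=4: +11·0.0833333° lon, +4·0.0416667° lat → SW at lon 154.917°, lat 6.16667°.
Cell spans 0.0833333° lon × 0.0416667° lat. NE corner is SW corner plus one full cell.
latitude 6.2083, longitude 155.0000.

6.2083, 155.0000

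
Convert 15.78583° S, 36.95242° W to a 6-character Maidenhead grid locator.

Add 180° to longitude and 90° to latitude: 143.0476, 74.2142.
Field (20°×10°, letters A–R): lon ⌊143.0476/20⌋ = 7 → H; lat ⌊74.2142/10⌋ = 7 → H.
Square (2°×1°, digits 0–9): lon ⌊3.0476/2⌋ = 1; lat ⌊4.2142/1⌋ = 4.
Subsquare (5′×2.5′, letters a–x): lon ⌊1.0476/0.0833333⌋ = 12 → m; lat ⌊0.2142/0.0416667⌋ = 5 → f.

HH14mf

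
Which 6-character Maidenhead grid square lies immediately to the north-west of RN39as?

RN29xt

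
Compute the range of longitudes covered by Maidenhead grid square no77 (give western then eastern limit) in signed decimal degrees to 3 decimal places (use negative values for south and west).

94.000, 96.000

Field N=13, O=14: +13·20° lon, +14·10° lat → SW at lon 80°, lat 50°.
Square 7, 7: +7·2° lon, +7·1° lat → SW at lon 94°, lat 57°.
Cell spans 2° lon × 1° lat.
west 94.000, east 96.000.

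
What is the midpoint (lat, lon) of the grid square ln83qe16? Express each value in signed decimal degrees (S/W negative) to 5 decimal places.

43.19375, 57.34583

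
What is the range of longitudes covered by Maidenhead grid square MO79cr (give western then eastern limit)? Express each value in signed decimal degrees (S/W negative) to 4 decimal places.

74.1667, 74.2500

Field M=12, O=14: +12·20° lon, +14·10° lat → SW at lon 60°, lat 50°.
Square 7, 9: +7·2° lon, +9·1° lat → SW at lon 74°, lat 59°.
Subsquare c=2, r=17: +2·0.0833333° lon, +17·0.0416667° lat → SW at lon 74.1667°, lat 59.7083°.
Cell spans 0.0833333° lon × 0.0416667° lat.
west 74.1667, east 74.2500.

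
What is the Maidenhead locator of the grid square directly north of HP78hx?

HP79ha

Latitude subsquare x = 23; +1 → 24, wraps to 0 = a, carry into square.
Latitude square 8; +1 → 9.
The longitude characters are unchanged.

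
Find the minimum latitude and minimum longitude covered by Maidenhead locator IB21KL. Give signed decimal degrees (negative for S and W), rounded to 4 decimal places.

-78.5417, -15.1667

Field I=8, B=1: +8·20° lon, +1·10° lat → SW at lon -20°, lat -80°.
Square 2, 1: +2·2° lon, +1·1° lat → SW at lon -16°, lat -79°.
Subsquare k=10, l=11: +10·0.0833333° lon, +11·0.0416667° lat → SW at lon -15.1667°, lat -78.5417°.
latitude -78.5417, longitude -15.1667.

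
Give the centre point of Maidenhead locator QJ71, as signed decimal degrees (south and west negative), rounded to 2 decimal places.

1.50, 155.00

Field Q=16, J=9: +16·20° lon, +9·10° lat → SW at lon 140°, lat 0°.
Square 7, 1: +7·2° lon, +1·1° lat → SW at lon 154°, lat 1°.
Cell spans 2° lon × 1° lat. Centre is SW corner plus half of each.
latitude 1.50, longitude 155.00.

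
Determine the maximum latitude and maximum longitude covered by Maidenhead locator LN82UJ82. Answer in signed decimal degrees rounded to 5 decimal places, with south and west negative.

42.38750, 57.74167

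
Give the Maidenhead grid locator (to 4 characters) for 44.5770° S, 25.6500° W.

Offset from 180°W / 90°S: lon 154.35°, lat 45.42°.
Field: lon ⌊154.35/20⌋ = 7 → H; lat ⌊45.42/10⌋ = 4 → E.
Square: lon ⌊14.35/2⌋ = 7; lat ⌊5.42/1⌋ = 5.

HE75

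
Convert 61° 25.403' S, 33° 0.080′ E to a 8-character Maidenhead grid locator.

KC68mn08

Add 180° to longitude and 90° to latitude: 213.00133, 28.57662.
Field (20°×10°, letters A–R): lon ⌊213.00133/20⌋ = 10 → K; lat ⌊28.57662/10⌋ = 2 → C.
Square (2°×1°, digits 0–9): lon ⌊13.00133/2⌋ = 6; lat ⌊8.57662/1⌋ = 8.
Subsquare (5′×2.5′, letters a–x): lon ⌊1.00133/0.0833333⌋ = 12 → m; lat ⌊0.57662/0.0416667⌋ = 13 → n.
Extended square (30″×15″, digits 0–9): lon ⌊0.00133/0.00833333⌋ = 0; lat ⌊0.03495/0.00416667⌋ = 8.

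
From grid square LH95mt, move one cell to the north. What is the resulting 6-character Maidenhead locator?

LH95mu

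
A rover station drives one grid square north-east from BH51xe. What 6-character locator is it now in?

BH61af

Longitude subsquare x = 23; +1 → 24, wraps to 0 = a, carry into square.
Longitude square 5; +1 → 6.
Latitude subsquare e = 4; +1 → 5 = f.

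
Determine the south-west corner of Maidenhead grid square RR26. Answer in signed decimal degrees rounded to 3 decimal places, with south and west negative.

Field R=17, R=17: +17·20° lon, +17·10° lat → SW at lon 160°, lat 80°.
Square 2, 6: +2·2° lon, +6·1° lat → SW at lon 164°, lat 86°.
latitude 86.000, longitude 164.000.

86.000, 164.000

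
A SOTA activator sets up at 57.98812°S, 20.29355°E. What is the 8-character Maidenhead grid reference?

KD02da52

Offset from 180°W / 90°S: lon 200.29355°, lat 32.01188°.
Field: 200.29355/20 → 10 → K, 32.01188/10 → 3 → D; chars KD.
Square: 0.29355/2 → 0, 2.01188/1 → 2; chars 02.
Subsquare: 0.29355/0.0833333 → 3 → d, 0.01188/0.0416667 → 0 → a; chars da.
Extended square: 0.04355/0.00833333 → 5, 0.01188/0.00416667 → 2; chars 52.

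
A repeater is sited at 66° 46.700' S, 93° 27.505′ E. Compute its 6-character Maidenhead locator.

NC63rf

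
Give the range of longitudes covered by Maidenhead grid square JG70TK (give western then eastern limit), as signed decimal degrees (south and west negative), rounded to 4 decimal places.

Field J=9, G=6: +9·20° lon, +6·10° lat → SW at lon 0°, lat -30°.
Square 7, 0: +7·2° lon, +0·1° lat → SW at lon 14°, lat -30°.
Subsquare t=19, k=10: +19·0.0833333° lon, +10·0.0416667° lat → SW at lon 15.5833°, lat -29.5833°.
Cell spans 0.0833333° lon × 0.0416667° lat.
west 15.5833, east 15.6667.

15.5833, 15.6667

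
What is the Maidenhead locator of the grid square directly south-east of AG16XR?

AG26aq

Longitude subsquare x = 23; +1 → 24, wraps to 0 = a, carry into square.
Longitude square 1; +1 → 2.
Latitude subsquare r = 17; −1 → 16 = q.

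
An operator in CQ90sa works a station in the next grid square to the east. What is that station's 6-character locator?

Longitude subsquare s = 18; +1 → 19 = t.
The latitude characters are unchanged.

CQ90ta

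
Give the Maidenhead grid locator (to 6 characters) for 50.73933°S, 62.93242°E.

MD19lg

Offset from 180°W / 90°S: lon 242.9324°, lat 39.2607°.
Field: lon ⌊242.9324/20⌋ = 12 → M; lat ⌊39.2607/10⌋ = 3 → D.
Square: lon ⌊2.9324/2⌋ = 1; lat ⌊9.2607/1⌋ = 9.
Subsquare: lon ⌊0.9324/0.0833333⌋ = 11 → l; lat ⌊0.2607/0.0416667⌋ = 6 → g.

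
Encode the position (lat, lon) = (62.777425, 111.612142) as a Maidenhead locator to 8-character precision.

OP52ts36

Shift to the Maidenhead origin (180°W, 90°S): lon 291.61214, lat 152.77742.
Field (20°×10°, letters A–R): lon ⌊291.61214/20⌋ = 14 → O; lat ⌊152.77742/10⌋ = 15 → P.
Square (2°×1°, digits 0–9): lon ⌊11.61214/2⌋ = 5; lat ⌊2.77742/1⌋ = 2.
Subsquare (5′×2.5′, letters a–x): lon ⌊1.61214/0.0833333⌋ = 19 → t; lat ⌊0.77742/0.0416667⌋ = 18 → s.
Extended square (30″×15″, digits 0–9): lon ⌊0.02881/0.00833333⌋ = 3; lat ⌊0.02742/0.00416667⌋ = 6.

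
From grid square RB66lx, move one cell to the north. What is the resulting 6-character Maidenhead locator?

RB67la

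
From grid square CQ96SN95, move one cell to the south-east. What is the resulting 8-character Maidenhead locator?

CQ96tn04

Longitude extended square 9; +1 → 10, wraps to 0, carry into subsquare.
Longitude subsquare s = 18; +1 → 19 = t.
Latitude extended square 5; −1 → 4.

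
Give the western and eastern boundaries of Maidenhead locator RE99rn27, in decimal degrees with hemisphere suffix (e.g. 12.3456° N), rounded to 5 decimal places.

179.43333° E, 179.44167° E

Field R=17, E=4: +17·20° lon, +4·10° lat → SW at lon 160°, lat -50°.
Square 9, 9: +9·2° lon, +9·1° lat → SW at lon 178°, lat -41°.
Subsquare r=17, n=13: +17·0.0833333° lon, +13·0.0416667° lat → SW at lon 179.417°, lat -40.4583°.
Extended square 2, 7: +2·0.00833333° lon, +7·0.00416667° lat → SW at lon 179.433°, lat -40.4292°.
Cell spans 0.00833333° lon × 0.00416667° lat.
west 179.43333° E, east 179.44167° E.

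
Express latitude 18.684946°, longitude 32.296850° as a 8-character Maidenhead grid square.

KK68dq54

Shift to the Maidenhead origin (180°W, 90°S): lon 212.29685, lat 108.68495.
Field: lon ⌊212.29685/20⌋ = 10 → K; lat ⌊108.68495/10⌋ = 10 → K.
Square: lon ⌊12.29685/2⌋ = 6; lat ⌊8.68495/1⌋ = 8.
Subsquare: lon ⌊0.29685/0.0833333⌋ = 3 → d; lat ⌊0.68495/0.0416667⌋ = 16 → q.
Extended square: lon ⌊0.04685/0.00833333⌋ = 5; lat ⌊0.01828/0.00416667⌋ = 4.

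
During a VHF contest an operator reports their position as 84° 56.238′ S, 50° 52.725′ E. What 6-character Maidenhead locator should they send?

LA55kb

Shift to the Maidenhead origin (180°W, 90°S): lon 230.8787, lat 5.0627.
Field (20°×10°, letters A–R): 230.8787/20 → 11 → L, 5.0627/10 → 0 → A; chars LA.
Square (2°×1°, digits 0–9): 10.8787/2 → 5, 5.0627/1 → 5; chars 55.
Subsquare (5′×2.5′, letters a–x): 0.8787/0.0833333 → 10 → k, 0.0627/0.0416667 → 1 → b; chars kb.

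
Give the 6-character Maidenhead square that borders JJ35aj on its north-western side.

JJ25xk

Longitude subsquare a = 0; −1 → -1, wraps to 23 = x, carry into square.
Longitude square 3; −1 → 2.
Latitude subsquare j = 9; +1 → 10 = k.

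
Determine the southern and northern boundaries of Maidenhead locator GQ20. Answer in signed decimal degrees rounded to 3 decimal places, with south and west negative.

70.000, 71.000

Field G=6, Q=16: +6·20° lon, +16·10° lat → SW at lon -60°, lat 70°.
Square 2, 0: +2·2° lon, +0·1° lat → SW at lon -56°, lat 70°.
Cell spans 2° lon × 1° lat.
south 70.000, north 71.000.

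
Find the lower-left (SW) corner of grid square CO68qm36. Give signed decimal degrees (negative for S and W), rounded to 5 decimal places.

58.52500, -126.64167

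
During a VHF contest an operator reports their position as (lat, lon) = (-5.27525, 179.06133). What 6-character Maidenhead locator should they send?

Shift to the Maidenhead origin (180°W, 90°S): lon 359.0613, lat 84.7248.
Field: lon ⌊359.0613/20⌋ = 17 → R; lat ⌊84.7248/10⌋ = 8 → I.
Square: lon ⌊19.0613/2⌋ = 9; lat ⌊4.7248/1⌋ = 4.
Subsquare: lon ⌊1.0613/0.0833333⌋ = 12 → m; lat ⌊0.7248/0.0416667⌋ = 17 → r.

RI94mr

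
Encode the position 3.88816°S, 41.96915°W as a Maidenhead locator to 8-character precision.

Offset from 180°W / 90°S: lon 138.03085°, lat 86.11184°.
Field: lon ⌊138.03085/20⌋ = 6 → G; lat ⌊86.11184/10⌋ = 8 → I.
Square: lon ⌊18.03085/2⌋ = 9; lat ⌊6.11184/1⌋ = 6.
Subsquare: lon ⌊0.03085/0.0833333⌋ = 0 → a; lat ⌊0.11184/0.0416667⌋ = 2 → c.
Extended square: lon ⌊0.03085/0.00833333⌋ = 3; lat ⌊0.02851/0.00416667⌋ = 6.

GI96ac36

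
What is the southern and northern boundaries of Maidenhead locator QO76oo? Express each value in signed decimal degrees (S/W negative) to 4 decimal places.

56.5833, 56.6250

Field Q=16, O=14: +16·20° lon, +14·10° lat → SW at lon 140°, lat 50°.
Square 7, 6: +7·2° lon, +6·1° lat → SW at lon 154°, lat 56°.
Subsquare o=14, o=14: +14·0.0833333° lon, +14·0.0416667° lat → SW at lon 155.167°, lat 56.5833°.
Cell spans 0.0833333° lon × 0.0416667° lat.
south 56.5833, north 56.6250.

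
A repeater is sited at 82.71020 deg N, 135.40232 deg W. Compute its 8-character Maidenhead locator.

Offset from 180°W / 90°S: lon 44.59768°, lat 172.71020°.
Field: 44.59768/20 → 2 → C, 172.71020/10 → 17 → R; chars CR.
Square: 4.59768/2 → 2, 2.71020/1 → 2; chars 22.
Subsquare: 0.59768/0.0833333 → 7 → h, 0.71020/0.0416667 → 17 → r; chars hr.
Extended square: 0.01435/0.00833333 → 1, 0.00187/0.00416667 → 0; chars 10.

CR22hr10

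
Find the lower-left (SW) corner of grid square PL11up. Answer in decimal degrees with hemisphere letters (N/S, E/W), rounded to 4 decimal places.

Field P=15, L=11: +15·20° lon, +11·10° lat → SW at lon 120°, lat 20°.
Square 1, 1: +1·2° lon, +1·1° lat → SW at lon 122°, lat 21°.
Subsquare u=20, p=15: +20·0.0833333° lon, +15·0.0416667° lat → SW at lon 123.667°, lat 21.625°.
latitude 21.6250° N, longitude 123.6667° E.

21.6250° N, 123.6667° E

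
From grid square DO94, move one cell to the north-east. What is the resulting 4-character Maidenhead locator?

EO05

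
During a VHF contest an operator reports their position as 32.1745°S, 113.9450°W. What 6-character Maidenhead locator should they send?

Add 180° to longitude and 90° to latitude: 66.0550, 57.8255.
Field: lon ⌊66.0550/20⌋ = 3 → D; lat ⌊57.8255/10⌋ = 5 → F.
Square: lon ⌊6.0550/2⌋ = 3; lat ⌊7.8255/1⌋ = 7.
Subsquare: lon ⌊0.0550/0.0833333⌋ = 0 → a; lat ⌊0.8255/0.0416667⌋ = 19 → t.

DF37at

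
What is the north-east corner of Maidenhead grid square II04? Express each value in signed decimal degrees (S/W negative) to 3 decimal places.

-5.000, -18.000

Field I=8, I=8: +8·20° lon, +8·10° lat → SW at lon -20°, lat -10°.
Square 0, 4: +0·2° lon, +4·1° lat → SW at lon -20°, lat -6°.
Cell spans 2° lon × 1° lat. NE corner is SW corner plus one full cell.
latitude -5.000, longitude -18.000.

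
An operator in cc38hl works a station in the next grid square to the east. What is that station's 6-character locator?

Longitude subsquare h = 7; +1 → 8 = i.
The latitude characters are unchanged.

CC38il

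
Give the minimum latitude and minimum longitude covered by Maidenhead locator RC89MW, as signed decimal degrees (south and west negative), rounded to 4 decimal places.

Field R=17, C=2: +17·20° lon, +2·10° lat → SW at lon 160°, lat -70°.
Square 8, 9: +8·2° lon, +9·1° lat → SW at lon 176°, lat -61°.
Subsquare m=12, w=22: +12·0.0833333° lon, +22·0.0416667° lat → SW at lon 177°, lat -60.0833°.
latitude -60.0833, longitude 177.0000.

-60.0833, 177.0000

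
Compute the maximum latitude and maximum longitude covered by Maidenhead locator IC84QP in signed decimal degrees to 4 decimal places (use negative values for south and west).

Field I=8, C=2: +8·20° lon, +2·10° lat → SW at lon -20°, lat -70°.
Square 8, 4: +8·2° lon, +4·1° lat → SW at lon -4°, lat -66°.
Subsquare q=16, p=15: +16·0.0833333° lon, +15·0.0416667° lat → SW at lon -2.66667°, lat -65.375°.
Cell spans 0.0833333° lon × 0.0416667° lat. NE corner is SW corner plus one full cell.
latitude -65.3333, longitude -2.5833.

-65.3333, -2.5833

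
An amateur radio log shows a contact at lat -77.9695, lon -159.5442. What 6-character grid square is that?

Shift to the Maidenhead origin (180°W, 90°S): lon 20.4558, lat 12.0305.
Field: 20.4558/20 → 1 → B, 12.0305/10 → 1 → B; chars BB.
Square: 0.4558/2 → 0, 2.0305/1 → 2; chars 02.
Subsquare: 0.4558/0.0833333 → 5 → f, 0.0305/0.0416667 → 0 → a; chars fa.

BB02fa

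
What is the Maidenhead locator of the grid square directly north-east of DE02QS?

DE02rt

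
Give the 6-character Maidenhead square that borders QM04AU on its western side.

Longitude subsquare a = 0; −1 → -1, wraps to 23 = x, carry into square.
Longitude square 0; −1 → -1, wraps to 9, carry into field.
Longitude field Q = 16; −1 → 15 = P.
The latitude characters are unchanged.

PM94xu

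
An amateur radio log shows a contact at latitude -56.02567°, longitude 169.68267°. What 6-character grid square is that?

RD43ux

Add 180° to longitude and 90° to latitude: 349.6827, 33.9743.
Field (20°×10°, letters A–R): 349.6827/20 → 17 → R, 33.9743/10 → 3 → D; chars RD.
Square (2°×1°, digits 0–9): 9.6827/2 → 4, 3.9743/1 → 3; chars 43.
Subsquare (5′×2.5′, letters a–x): 1.6827/0.0833333 → 20 → u, 0.9743/0.0416667 → 23 → x; chars ux.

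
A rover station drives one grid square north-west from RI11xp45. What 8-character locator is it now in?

Longitude extended square 4; −1 → 3.
Latitude extended square 5; +1 → 6.

RI11xp36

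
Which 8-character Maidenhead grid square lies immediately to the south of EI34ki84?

Latitude extended square 4; −1 → 3.
The longitude characters are unchanged.

EI34ki83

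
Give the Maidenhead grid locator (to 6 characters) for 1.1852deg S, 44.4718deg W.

Shift to the Maidenhead origin (180°W, 90°S): lon 135.5282, lat 88.8148.
Field: 135.5282/20 → 6 → G, 88.8148/10 → 8 → I; chars GI.
Square: 15.5282/2 → 7, 8.8148/1 → 8; chars 78.
Subsquare: 1.5282/0.0833333 → 18 → s, 0.8148/0.0416667 → 19 → t; chars st.

GI78st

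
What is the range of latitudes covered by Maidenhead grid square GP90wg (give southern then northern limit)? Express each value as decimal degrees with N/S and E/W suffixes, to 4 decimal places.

Field G=6, P=15: +6·20° lon, +15·10° lat → SW at lon -60°, lat 60°.
Square 9, 0: +9·2° lon, +0·1° lat → SW at lon -42°, lat 60°.
Subsquare w=22, g=6: +22·0.0833333° lon, +6·0.0416667° lat → SW at lon -40.1667°, lat 60.25°.
Cell spans 0.0833333° lon × 0.0416667° lat.
south 60.2500° N, north 60.2917° N.

60.2500° N, 60.2917° N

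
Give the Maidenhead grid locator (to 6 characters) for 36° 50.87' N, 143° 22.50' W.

Offset from 180°W / 90°S: lon 36.6250°, lat 126.8478°.
Field (20°×10°, letters A–R): lon ⌊36.6250/20⌋ = 1 → B; lat ⌊126.8478/10⌋ = 12 → M.
Square (2°×1°, digits 0–9): lon ⌊16.6250/2⌋ = 8; lat ⌊6.8478/1⌋ = 6.
Subsquare (5′×2.5′, letters a–x): lon ⌊0.6250/0.0833333⌋ = 7 → h; lat ⌊0.8478/0.0416667⌋ = 20 → u.

BM86hu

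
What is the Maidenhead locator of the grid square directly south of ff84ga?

Latitude subsquare a = 0; −1 → -1, wraps to 23 = x, carry into square.
Latitude square 4; −1 → 3.
The longitude characters are unchanged.

FF83gx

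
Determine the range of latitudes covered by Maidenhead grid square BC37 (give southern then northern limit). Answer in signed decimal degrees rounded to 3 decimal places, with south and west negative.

Field B=1, C=2: +1·20° lon, +2·10° lat → SW at lon -160°, lat -70°.
Square 3, 7: +3·2° lon, +7·1° lat → SW at lon -154°, lat -63°.
Cell spans 2° lon × 1° lat.
south -63.000, north -62.000.

-63.000, -62.000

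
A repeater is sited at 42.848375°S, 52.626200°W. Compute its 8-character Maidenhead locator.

GE37qd46

Add 180° to longitude and 90° to latitude: 127.37380, 47.15163.
Field (20°×10°, letters A–R): 127.37380/20 → 6 → G, 47.15163/10 → 4 → E; chars GE.
Square (2°×1°, digits 0–9): 7.37380/2 → 3, 7.15163/1 → 7; chars 37.
Subsquare (5′×2.5′, letters a–x): 1.37380/0.0833333 → 16 → q, 0.15163/0.0416667 → 3 → d; chars qd.
Extended square (30″×15″, digits 0–9): 0.04047/0.00833333 → 4, 0.02663/0.00416667 → 6; chars 46.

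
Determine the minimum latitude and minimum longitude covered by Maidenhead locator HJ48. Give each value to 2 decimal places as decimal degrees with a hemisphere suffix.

8.00° N, 32.00° W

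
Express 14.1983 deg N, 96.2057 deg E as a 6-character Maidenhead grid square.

Shift to the Maidenhead origin (180°W, 90°S): lon 276.2057, lat 104.1983.
Field: lon ⌊276.2057/20⌋ = 13 → N; lat ⌊104.1983/10⌋ = 10 → K.
Square: lon ⌊16.2057/2⌋ = 8; lat ⌊4.1983/1⌋ = 4.
Subsquare: lon ⌊0.2057/0.0833333⌋ = 2 → c; lat ⌊0.1983/0.0416667⌋ = 4 → e.

NK84ce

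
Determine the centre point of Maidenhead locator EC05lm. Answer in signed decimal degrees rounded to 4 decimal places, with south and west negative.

-64.4792, -99.0417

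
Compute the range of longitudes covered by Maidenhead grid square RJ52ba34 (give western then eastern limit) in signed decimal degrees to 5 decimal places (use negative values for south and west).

Field R=17, J=9: +17·20° lon, +9·10° lat → SW at lon 160°, lat 0°.
Square 5, 2: +5·2° lon, +2·1° lat → SW at lon 170°, lat 2°.
Subsquare b=1, a=0: +1·0.0833333° lon, +0·0.0416667° lat → SW at lon 170.083°, lat 2°.
Extended square 3, 4: +3·0.00833333° lon, +4·0.00416667° lat → SW at lon 170.108°, lat 2.01667°.
Cell spans 0.00833333° lon × 0.00416667° lat.
west 170.10833, east 170.11667.

170.10833, 170.11667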